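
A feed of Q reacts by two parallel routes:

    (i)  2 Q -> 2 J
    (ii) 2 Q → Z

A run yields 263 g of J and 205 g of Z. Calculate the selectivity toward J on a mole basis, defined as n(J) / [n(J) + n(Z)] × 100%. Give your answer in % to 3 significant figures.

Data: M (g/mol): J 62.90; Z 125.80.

72.0 %

n(J) = 263 / 62.90 = 4.181 mol
n(Z) = 205 / 125.80 = 1.630 mol
selectivity = 4.181/(4.181+1.630) × 100 = 71.95 %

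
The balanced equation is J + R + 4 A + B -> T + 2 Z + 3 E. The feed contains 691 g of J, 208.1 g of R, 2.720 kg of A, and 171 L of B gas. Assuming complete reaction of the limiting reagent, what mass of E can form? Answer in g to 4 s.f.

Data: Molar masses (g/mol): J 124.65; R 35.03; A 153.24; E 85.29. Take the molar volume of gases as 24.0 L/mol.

1135 g

n(J) = 691.0 / 124.65 = 5.544 mol
n(R) = 208.1 / 35.03 = 5.941 mol
n(A) = 2.720×1000 / 153.24 = 17.75 mol
n(B) = 171.0 / 24.0 = 7.125 mol
n/ν → J: 5.544, R: 5.941, A: 4.438, B: 7.125; A is limiting.
n(E) = (3/4) × 17.75 = 13.31 mol
mass = 13.31 × 85.29 = 1135 g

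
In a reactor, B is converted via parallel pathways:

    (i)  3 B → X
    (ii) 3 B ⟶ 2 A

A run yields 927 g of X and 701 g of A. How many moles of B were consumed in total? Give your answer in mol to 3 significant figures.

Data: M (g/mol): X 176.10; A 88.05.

27.7 mol

n(X) = 927 / 176.10 = 5.264 mol
n(A) = 701 / 88.05 = 7.961 mol
n(B) via (i) = (3/1)×5.264 = 15.79 mol
n(B) via (ii) = (3/2)×7.961 = 11.94 mol
total n(B) = 15.79 + 11.94 = 27.73 mol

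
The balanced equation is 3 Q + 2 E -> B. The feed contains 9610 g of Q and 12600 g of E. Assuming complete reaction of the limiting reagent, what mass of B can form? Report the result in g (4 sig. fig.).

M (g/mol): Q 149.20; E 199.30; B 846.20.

n(Q) = 9610 / 149.20 = 64.41 mol
n(E) = 12600 / 199.30 = 63.22 mol
n/ν → Q: 21.47, E: 31.61; Q is limiting.
n(B) = (1/3) × 64.41 = 21.47 mol
mass = 21.47 × 846.20 = 18170 g

18170 g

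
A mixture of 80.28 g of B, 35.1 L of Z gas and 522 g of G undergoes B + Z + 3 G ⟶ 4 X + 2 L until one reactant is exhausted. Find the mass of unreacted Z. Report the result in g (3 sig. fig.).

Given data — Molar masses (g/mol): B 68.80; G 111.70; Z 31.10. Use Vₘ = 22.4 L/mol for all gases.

12.4 g

n(B) = 80.28 / 68.80 = 1.167 mol
n(Z) = 35.10 / 22.4 = 1.567 mol
n(G) = 522.0 / 111.70 = 4.673 mol
n/ν for B = 1.167/1 = 1.167
n/ν for Z = 1.567/1 = 1.567
n/ν for G = 4.673/3 = 1.558
Smallest n/ν is B → limiting reagent.
Z consumed = (1/1) × 1.167 = 1.167 mol
Z remaining = 1.567 − 1.167 = 0.4000 mol
mass = 0.4000 × 31.10 = 12.44 g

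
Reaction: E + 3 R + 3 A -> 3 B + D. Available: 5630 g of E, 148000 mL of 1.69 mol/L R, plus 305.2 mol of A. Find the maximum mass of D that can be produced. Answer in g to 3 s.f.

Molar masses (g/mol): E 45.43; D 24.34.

2030 g

n(E) = 5630 / 45.43 = 123.9 mol
n(R) = 1.69 × 148000/1000 = 250.1 mol
n(A) = 305.2 mol
n/ν → E: 123.9, R: 83.37, A: 101.7; R is limiting.
n(D) = (1/3) × 250.1 = 83.37 mol
mass = 83.37 × 24.34 = 2029 g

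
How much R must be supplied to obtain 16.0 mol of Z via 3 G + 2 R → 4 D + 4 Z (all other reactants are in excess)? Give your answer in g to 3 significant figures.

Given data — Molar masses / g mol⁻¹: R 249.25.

1990 g

n(Z) = 16.00 mol
n(R) = (2/4) × 16.00 = 8.000 mol
mass = 8.000 × 249.25 = 1994 g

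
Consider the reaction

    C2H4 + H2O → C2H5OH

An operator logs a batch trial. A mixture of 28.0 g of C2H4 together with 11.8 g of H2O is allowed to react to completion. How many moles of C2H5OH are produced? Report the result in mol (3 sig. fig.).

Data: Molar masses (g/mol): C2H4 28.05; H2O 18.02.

n(C2H4) = 28.00 / 28.05 = 0.9982 mol
n(H2O) = 11.80 / 18.02 = 0.6548 mol
n/ν for C2H4 = 0.9982/1 = 0.9982
n/ν for H2O = 0.6548/1 = 0.6548
Smallest n/ν is H2O → limiting reagent.
n(C2H5OH) = (1/1) × 0.6548 = 0.6548 mol

0.655 mol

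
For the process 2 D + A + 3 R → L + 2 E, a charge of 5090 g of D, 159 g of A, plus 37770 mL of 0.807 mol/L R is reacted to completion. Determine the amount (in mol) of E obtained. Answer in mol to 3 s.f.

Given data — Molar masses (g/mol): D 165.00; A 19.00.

16.7 mol

n(D) = 5090 / 165.00 = 30.85 mol
n(A) = 159.0 / 19.00 = 8.368 mol
n(R) = 0.807 × 37770/1000 = 30.48 mol
n/ν for D = 30.85/2 = 15.43
n/ν for A = 8.368/1 = 8.368
n/ν for R = 30.48/3 = 10.16
Smallest n/ν is A → limiting reagent.
n(E) = (2/1) × 8.368 = 16.74 mol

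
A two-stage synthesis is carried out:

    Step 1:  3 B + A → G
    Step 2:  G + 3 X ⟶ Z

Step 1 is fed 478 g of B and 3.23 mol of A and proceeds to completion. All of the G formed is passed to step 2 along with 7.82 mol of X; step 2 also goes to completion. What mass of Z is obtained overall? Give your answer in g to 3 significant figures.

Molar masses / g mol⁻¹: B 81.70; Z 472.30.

Step 1:
n(B) = 478.0 / 81.70 = 5.851 mol
n(A) = 3.230 mol
n/ν for B = 5.851/3 = 1.950
n/ν for A = 3.230/1 = 3.230
Smallest n/ν is B → limiting reagent.
n(G) produced = (1/3) × 5.851 = 1.950 mol
Step 2:
n(G) available = 1.950 mol
n(X) = 7.820 mol
n/ν for G = 1.950/1 = 1.950
n/ν for X = 7.820/3 = 2.607
Smallest n/ν is G → limiting reagent.
n(Z) = (1/1) × 1.950 = 1.950 mol
mass = 1.950 × 472.30 = 921.0 g

921 g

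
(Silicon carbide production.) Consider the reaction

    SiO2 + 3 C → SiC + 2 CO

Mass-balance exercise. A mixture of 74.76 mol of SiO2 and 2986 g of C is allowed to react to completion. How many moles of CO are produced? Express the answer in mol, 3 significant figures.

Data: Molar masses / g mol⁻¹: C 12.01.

n(SiO2) = 74.76 mol
n(C) = 2986 / 12.01 = 248.6 mol
n/ν for SiO2 = 74.76/1 = 74.76
n/ν for C = 248.6/3 = 82.87
Smallest n/ν is SiO2 → limiting reagent.
n(CO) = (2/1) × 74.76 = 149.5 mol

150 mol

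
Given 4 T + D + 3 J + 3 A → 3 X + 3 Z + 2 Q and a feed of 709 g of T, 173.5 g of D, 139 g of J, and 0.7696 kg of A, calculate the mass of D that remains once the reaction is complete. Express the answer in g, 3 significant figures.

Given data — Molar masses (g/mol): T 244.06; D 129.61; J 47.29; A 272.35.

79.4 g

n(T) = 709.0 / 244.06 = 2.905 mol
n(D) = 173.5 / 129.61 = 1.339 mol
n(J) = 139.0 / 47.29 = 2.939 mol
n(A) = 0.7696×1000 / 272.35 = 2.826 mol
n/ν for T = 2.905/4 = 0.7263
n/ν for D = 1.339/1 = 1.339
n/ν for J = 2.939/3 = 0.9797
n/ν for A = 2.826/3 = 0.9420
Smallest n/ν is T → limiting reagent.
D consumed = (1/4) × 2.905 = 0.7263 mol
D remaining = 1.339 − 0.7263 = 0.6127 mol
mass = 0.6127 × 129.61 = 79.41 g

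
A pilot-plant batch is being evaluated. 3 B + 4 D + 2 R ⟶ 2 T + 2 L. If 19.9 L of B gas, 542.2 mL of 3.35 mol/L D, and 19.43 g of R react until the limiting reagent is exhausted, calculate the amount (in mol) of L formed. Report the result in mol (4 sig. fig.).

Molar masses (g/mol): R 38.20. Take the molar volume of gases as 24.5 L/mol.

0.5086 mol

n(B) = 19.90 / 24.5 = 0.8122 mol
n(D) = 3.35 × 542.2/1000 = 1.816 mol
n(R) = 19.43 / 38.20 = 0.5086 mol
n/ν for B = 0.8122/3 = 0.2707
n/ν for D = 1.816/4 = 0.4540
n/ν for R = 0.5086/2 = 0.2543
Smallest n/ν is R → limiting reagent.
n(L) = (2/2) × 0.5086 = 0.5086 mol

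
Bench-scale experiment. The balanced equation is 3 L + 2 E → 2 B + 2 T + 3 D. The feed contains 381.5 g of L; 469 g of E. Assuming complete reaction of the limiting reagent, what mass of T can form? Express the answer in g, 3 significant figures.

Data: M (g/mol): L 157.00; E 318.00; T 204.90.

n(L) = 381.5 / 157.00 = 2.430 mol
n(E) = 469.0 / 318.00 = 1.475 mol
n/ν for L = 2.430/3 = 0.8100
n/ν for E = 1.475/2 = 0.7375
Smallest n/ν is E → limiting reagent.
n(T) = (2/2) × 1.475 = 1.475 mol
mass = 1.475 × 204.90 = 302.2 g

302 g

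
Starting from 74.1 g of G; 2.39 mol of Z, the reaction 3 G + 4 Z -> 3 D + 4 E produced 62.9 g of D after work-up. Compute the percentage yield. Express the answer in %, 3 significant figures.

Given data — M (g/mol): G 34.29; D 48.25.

n(G) = 74.10 / 34.29 = 2.161 mol
n(Z) = 2.390 mol
n/ν → G: 0.7203, Z: 0.5975; Z is limiting.
theoretical n(D) = (3/4) × 2.390 = 1.793 mol → 86.51 g
% yield = 62.9 / 86.51 × 100 = 72.71 %

72.7 %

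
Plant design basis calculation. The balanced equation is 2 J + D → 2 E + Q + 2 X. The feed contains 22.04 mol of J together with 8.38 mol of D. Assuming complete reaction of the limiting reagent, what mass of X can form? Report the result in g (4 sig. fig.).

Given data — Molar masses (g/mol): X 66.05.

1107 g

n(J) = 22.04 mol
n(D) = 8.380 mol
n/ν for J = 22.04/2 = 11.02
n/ν for D = 8.380/1 = 8.380
Smallest n/ν is D → limiting reagent.
n(X) = (2/1) × 8.380 = 16.76 mol
mass = 16.76 × 66.05 = 1107 g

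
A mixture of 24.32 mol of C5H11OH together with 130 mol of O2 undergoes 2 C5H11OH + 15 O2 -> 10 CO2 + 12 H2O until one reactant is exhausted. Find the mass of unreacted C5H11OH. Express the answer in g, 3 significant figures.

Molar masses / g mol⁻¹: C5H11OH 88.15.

n(C5H11OH) = 24.32 mol
n(O2) = 130.0 mol
n/ν for C5H11OH = 24.32/2 = 12.16
n/ν for O2 = 130.0/15 = 8.667
Smallest n/ν is O2 → limiting reagent.
C5H11OH consumed = (2/15) × 130.0 = 17.33 mol
C5H11OH remaining = 24.32 − 17.33 = 6.990 mol
mass = 6.990 × 88.15 = 616.2 g

616 g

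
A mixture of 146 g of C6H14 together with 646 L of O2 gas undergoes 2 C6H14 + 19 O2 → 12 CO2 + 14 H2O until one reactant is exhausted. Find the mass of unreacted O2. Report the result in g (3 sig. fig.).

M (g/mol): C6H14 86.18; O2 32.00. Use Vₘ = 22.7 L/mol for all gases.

396 g

n(C6H14) = 146.0 / 86.18 = 1.694 mol
n(O2) = 646.0 / 22.7 = 28.46 mol
n/ν for C6H14 = 1.694/2 = 0.8470
n/ν for O2 = 28.46/19 = 1.498
Smallest n/ν is C6H14 → limiting reagent.
O2 consumed = (19/2) × 1.694 = 16.09 mol
O2 remaining = 28.46 − 16.09 = 12.37 mol
mass = 12.37 × 32.00 = 395.8 g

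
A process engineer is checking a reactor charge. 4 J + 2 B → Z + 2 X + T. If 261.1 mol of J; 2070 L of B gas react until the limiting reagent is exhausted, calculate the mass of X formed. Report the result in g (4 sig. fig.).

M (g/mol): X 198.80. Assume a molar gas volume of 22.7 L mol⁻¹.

18130 g

n(J) = 261.1 mol
n(B) = 2070 / 22.7 = 91.19 mol
n/ν for J = 261.1/4 = 65.28
n/ν for B = 91.19/2 = 45.60
Smallest n/ν is B → limiting reagent.
n(X) = (2/2) × 91.19 = 91.19 mol
mass = 91.19 × 198.80 = 18130 g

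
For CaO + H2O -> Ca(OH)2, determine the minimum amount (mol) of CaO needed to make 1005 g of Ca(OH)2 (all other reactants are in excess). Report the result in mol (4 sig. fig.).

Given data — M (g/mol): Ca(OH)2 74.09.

n(Ca(OH)2) = 1005 / 74.09 = 13.56 mol
n(CaO) = (1/1) × 13.56 = 13.56 mol

13.56 mol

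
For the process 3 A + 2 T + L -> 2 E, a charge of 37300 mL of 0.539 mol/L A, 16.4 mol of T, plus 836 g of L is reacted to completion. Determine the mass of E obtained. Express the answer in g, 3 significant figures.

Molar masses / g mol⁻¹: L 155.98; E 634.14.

6800 g

n(A) = 0.539 × 37300/1000 = 20.10 mol
n(T) = 16.40 mol
n(L) = 836.0 / 155.98 = 5.360 mol
n/ν for A = 20.10/3 = 6.700
n/ν for T = 16.40/2 = 8.200
n/ν for L = 5.360/1 = 5.360
Smallest n/ν is L → limiting reagent.
n(E) = (2/1) × 5.360 = 10.72 mol
mass = 10.72 × 634.14 = 6798 g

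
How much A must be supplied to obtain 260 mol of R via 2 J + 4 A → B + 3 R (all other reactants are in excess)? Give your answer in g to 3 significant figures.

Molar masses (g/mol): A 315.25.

n(R) = 260.0 mol
n(A) = (4/3) × 260.0 = 346.7 mol
mass = 346.7 × 315.25 = 109300 g

109000 g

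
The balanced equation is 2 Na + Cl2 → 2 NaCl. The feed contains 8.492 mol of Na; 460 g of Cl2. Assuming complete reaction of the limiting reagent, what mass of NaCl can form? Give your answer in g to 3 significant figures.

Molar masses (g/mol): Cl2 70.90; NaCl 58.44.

496 g

n(Na) = 8.492 mol
n(Cl2) = 460.0 / 70.90 = 6.488 mol
n/ν for Na = 8.492/2 = 4.246
n/ν for Cl2 = 6.488/1 = 6.488
Smallest n/ν is Na → limiting reagent.
n(NaCl) = (2/2) × 8.492 = 8.492 mol
mass = 8.492 × 58.44 = 496.3 g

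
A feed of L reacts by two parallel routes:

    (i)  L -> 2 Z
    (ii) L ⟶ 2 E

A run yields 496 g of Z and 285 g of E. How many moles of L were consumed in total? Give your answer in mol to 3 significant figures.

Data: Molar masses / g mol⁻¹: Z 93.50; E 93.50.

4.18 mol

n(Z) = 496 / 93.50 = 5.305 mol
n(E) = 285 / 93.50 = 3.048 mol
n(L) via (i) = (1/2)×5.305 = 2.653 mol
n(L) via (ii) = (1/2)×3.048 = 1.524 mol
total n(L) = 2.653 + 1.524 = 4.177 mol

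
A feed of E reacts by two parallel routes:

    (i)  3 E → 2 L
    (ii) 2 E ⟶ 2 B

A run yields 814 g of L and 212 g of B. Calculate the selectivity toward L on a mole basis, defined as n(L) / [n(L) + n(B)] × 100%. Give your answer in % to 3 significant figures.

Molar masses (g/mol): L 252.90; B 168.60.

n(L) = 814 / 252.90 = 3.219 mol
n(B) = 212 / 168.60 = 1.257 mol
selectivity = 3.219/(3.219+1.257) × 100 = 71.92 %

71.9 %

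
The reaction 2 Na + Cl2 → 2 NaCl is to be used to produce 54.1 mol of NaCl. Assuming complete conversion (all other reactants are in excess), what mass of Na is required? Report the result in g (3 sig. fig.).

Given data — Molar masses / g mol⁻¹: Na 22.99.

n(NaCl) = 54.10 mol
n(Na) = (2/2) × 54.10 = 54.10 mol
mass = 54.10 × 22.99 = 1244 g

1240 g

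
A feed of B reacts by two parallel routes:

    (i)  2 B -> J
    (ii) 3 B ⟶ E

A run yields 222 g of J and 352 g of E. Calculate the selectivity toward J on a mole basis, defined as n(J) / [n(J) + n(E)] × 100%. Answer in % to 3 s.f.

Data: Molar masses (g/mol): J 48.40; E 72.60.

48.6 %

n(J) = 222 / 48.40 = 4.587 mol
n(E) = 352 / 72.60 = 4.848 mol
selectivity = 4.587/(4.587+4.848) × 100 = 48.62 %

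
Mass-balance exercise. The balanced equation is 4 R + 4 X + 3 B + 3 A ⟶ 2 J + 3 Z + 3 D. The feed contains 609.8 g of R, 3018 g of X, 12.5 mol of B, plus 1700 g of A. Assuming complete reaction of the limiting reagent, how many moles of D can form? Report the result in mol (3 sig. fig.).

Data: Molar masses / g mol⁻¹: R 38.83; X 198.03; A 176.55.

n(R) = 609.8 / 38.83 = 15.70 mol
n(X) = 3018 / 198.03 = 15.24 mol
n(B) = 12.50 mol
n(A) = 1700 / 176.55 = 9.629 mol
n/ν for R = 15.70/4 = 3.925
n/ν for X = 15.24/4 = 3.810
n/ν for B = 12.50/3 = 4.167
n/ν for A = 9.629/3 = 3.210
Smallest n/ν is A → limiting reagent.
n(D) = (3/3) × 9.629 = 9.629 mol

9.63 mol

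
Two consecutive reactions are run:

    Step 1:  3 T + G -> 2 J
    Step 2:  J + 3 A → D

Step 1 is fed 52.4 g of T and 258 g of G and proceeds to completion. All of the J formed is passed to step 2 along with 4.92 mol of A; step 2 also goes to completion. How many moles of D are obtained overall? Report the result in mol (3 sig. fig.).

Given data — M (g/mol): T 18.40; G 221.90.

Step 1:
n(T) = 52.40 / 18.40 = 2.848 mol
n(G) = 258.0 / 221.90 = 1.163 mol
n/ν for T = 2.848/3 = 0.9493
n/ν for G = 1.163/1 = 1.163
Smallest n/ν is T → limiting reagent.
n(J) produced = (2/3) × 2.848 = 1.899 mol
Step 2:
n(J) available = 1.899 mol
n(A) = 4.920 mol
n/ν for J = 1.899/1 = 1.899
n/ν for A = 4.920/3 = 1.640
Smallest n/ν is A → limiting reagent.
n(D) = (1/3) × 4.920 = 1.640 mol

1.64 mol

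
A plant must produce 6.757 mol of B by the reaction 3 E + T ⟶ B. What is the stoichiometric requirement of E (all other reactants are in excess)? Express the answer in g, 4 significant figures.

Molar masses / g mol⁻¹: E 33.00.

n(B) = 6.757 mol
n(E) = (3/1) × 6.757 = 20.27 mol
mass = 20.27 × 33.00 = 668.9 g

668.9 g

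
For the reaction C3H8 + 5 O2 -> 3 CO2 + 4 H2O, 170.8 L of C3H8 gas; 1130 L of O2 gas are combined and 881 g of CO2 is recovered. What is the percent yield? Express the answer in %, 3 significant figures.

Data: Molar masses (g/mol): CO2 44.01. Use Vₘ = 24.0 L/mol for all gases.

93.8 %

n(C3H8) = 170.8 / 24.0 = 7.117 mol
n(O2) = 1130 / 24.0 = 47.08 mol
n/ν → C3H8: 7.117, O2: 9.416; C3H8 is limiting.
theoretical n(CO2) = (3/1) × 7.117 = 21.35 mol → 939.6 g
% yield = 881 / 939.6 × 100 = 93.76 %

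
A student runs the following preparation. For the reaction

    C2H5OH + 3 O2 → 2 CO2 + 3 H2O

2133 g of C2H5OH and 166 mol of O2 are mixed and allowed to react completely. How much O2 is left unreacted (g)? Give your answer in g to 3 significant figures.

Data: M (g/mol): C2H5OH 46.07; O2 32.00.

n(C2H5OH) = 2133 / 46.07 = 46.30 mol
n(O2) = 166.0 mol
n/ν → C2H5OH: 46.30, O2: 55.33; C2H5OH is limiting.
O2 consumed = (3/1) × 46.30 = 138.9 mol
O2 remaining = 166.0 − 138.9 = 27.10 mol
mass = 27.10 × 32.00 = 867.2 g

867 g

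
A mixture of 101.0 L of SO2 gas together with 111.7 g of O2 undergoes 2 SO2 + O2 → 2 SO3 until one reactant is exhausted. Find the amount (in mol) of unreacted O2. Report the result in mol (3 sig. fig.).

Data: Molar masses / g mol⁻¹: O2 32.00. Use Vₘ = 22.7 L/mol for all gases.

n(SO2) = 101.0 / 22.7 = 4.449 mol
n(O2) = 111.7 / 32.00 = 3.491 mol
n/ν for SO2 = 4.449/2 = 2.225
n/ν for O2 = 3.491/1 = 3.491
Smallest n/ν is SO2 → limiting reagent.
O2 consumed = (1/2) × 4.449 = 2.225 mol
O2 remaining = 3.491 − 2.225 = 1.266 mol

1.27 mol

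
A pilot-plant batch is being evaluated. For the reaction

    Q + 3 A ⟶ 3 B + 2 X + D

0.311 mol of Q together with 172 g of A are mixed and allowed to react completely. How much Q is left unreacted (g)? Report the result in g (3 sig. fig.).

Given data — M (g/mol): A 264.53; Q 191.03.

n(Q) = 0.3110 mol
n(A) = 172.0 / 264.53 = 0.6502 mol
n/ν → Q: 0.3110, A: 0.2167; A is limiting.
Q consumed = (1/3) × 0.6502 = 0.2167 mol
Q remaining = 0.3110 − 0.2167 = 0.09430 mol
mass = 0.09430 × 191.03 = 18.01 g

18.0 g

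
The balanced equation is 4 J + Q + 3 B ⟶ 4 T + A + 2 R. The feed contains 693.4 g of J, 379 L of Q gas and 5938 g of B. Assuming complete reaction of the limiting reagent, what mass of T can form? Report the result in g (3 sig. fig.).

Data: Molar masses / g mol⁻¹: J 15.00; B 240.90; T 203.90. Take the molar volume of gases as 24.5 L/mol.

6700 g

n(J) = 693.4 / 15.00 = 46.23 mol
n(Q) = 379.0 / 24.5 = 15.47 mol
n(B) = 5938 / 240.90 = 24.65 mol
n/ν for J = 46.23/4 = 11.56
n/ν for Q = 15.47/1 = 15.47
n/ν for B = 24.65/3 = 8.217
Smallest n/ν is B → limiting reagent.
n(T) = (4/3) × 24.65 = 32.87 mol
mass = 32.87 × 203.90 = 6702 g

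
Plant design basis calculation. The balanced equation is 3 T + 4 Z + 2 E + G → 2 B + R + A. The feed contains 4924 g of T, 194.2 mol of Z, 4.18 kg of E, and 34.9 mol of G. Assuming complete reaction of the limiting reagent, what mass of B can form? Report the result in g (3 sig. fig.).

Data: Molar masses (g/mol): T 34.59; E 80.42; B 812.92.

n(T) = 4924 / 34.59 = 142.4 mol
n(Z) = 194.2 mol
n(E) = 4.180×1000 / 80.42 = 51.98 mol
n(G) = 34.90 mol
n/ν → T: 47.47, Z: 48.55, E: 25.99, G: 34.90; E is limiting.
n(B) = (2/2) × 51.98 = 51.98 mol
mass = 51.98 × 812.92 = 42260 g

42300 g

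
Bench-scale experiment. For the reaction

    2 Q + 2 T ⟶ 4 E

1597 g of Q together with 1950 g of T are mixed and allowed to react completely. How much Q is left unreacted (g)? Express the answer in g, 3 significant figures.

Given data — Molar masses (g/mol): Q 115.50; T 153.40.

129 g

n(Q) = 1597 / 115.50 = 13.83 mol
n(T) = 1950 / 153.40 = 12.71 mol
n/ν → Q: 6.915, T: 6.355; T is limiting.
Q consumed = (2/2) × 12.71 = 12.71 mol
Q remaining = 13.83 − 12.71 = 1.120 mol
mass = 1.120 × 115.50 = 129.4 g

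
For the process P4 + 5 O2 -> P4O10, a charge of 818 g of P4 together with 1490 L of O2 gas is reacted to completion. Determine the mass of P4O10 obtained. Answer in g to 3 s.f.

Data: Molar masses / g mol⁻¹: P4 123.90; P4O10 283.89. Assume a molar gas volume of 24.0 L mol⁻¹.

n(P4) = 818.0 / 123.90 = 6.602 mol
n(O2) = 1490 / 24.0 = 62.08 mol
n/ν → P4: 6.602, O2: 12.42; P4 is limiting.
n(P4O10) = (1/1) × 6.602 = 6.602 mol
mass = 6.602 × 283.89 = 1874 g

1870 g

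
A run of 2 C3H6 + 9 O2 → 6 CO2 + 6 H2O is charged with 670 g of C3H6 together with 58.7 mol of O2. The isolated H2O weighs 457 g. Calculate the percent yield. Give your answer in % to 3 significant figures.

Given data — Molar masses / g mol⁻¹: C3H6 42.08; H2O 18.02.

64.8 %

n(C3H6) = 670.0 / 42.08 = 15.92 mol
n(O2) = 58.70 mol
n/ν for C3H6 = 15.92/2 = 7.960
n/ν for O2 = 58.70/9 = 6.522
Smallest n/ν is O2 → limiting reagent.
theoretical n(H2O) = (6/9) × 58.70 = 39.13 mol → 705.1 g
% yield = 457 / 705.1 × 100 = 64.81 %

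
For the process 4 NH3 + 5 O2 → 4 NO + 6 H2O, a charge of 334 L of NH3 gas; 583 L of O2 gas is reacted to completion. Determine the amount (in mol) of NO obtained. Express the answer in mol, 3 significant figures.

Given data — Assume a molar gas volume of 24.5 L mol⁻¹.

13.6 mol

n(NH3) = 334.0 / 24.5 = 13.63 mol
n(O2) = 583.0 / 24.5 = 23.80 mol
n/ν for NH3 = 13.63/4 = 3.408
n/ν for O2 = 23.80/5 = 4.760
Smallest n/ν is NH3 → limiting reagent.
n(NO) = (4/4) × 13.63 = 13.63 mol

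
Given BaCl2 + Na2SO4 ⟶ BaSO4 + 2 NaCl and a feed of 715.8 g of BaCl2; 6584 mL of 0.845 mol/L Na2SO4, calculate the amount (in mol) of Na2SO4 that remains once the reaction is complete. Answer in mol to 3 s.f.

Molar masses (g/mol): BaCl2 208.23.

n(BaCl2) = 715.8 / 208.23 = 3.438 mol
n(Na2SO4) = 0.845 × 6584/1000 = 5.563 mol
n/ν → BaCl2: 3.438, Na2SO4: 5.563; BaCl2 is limiting.
Na2SO4 consumed = (1/1) × 3.438 = 3.438 mol
Na2SO4 remaining = 5.563 − 3.438 = 2.125 mol

2.13 mol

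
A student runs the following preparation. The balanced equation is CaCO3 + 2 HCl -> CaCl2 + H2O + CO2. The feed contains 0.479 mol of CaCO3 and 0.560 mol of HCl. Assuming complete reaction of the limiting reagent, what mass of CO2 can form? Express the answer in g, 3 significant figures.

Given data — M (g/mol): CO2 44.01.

n(CaCO3) = 0.4790 mol
n(HCl) = 0.5600 mol
n/ν → CaCO3: 0.4790, HCl: 0.2800; HCl is limiting.
n(CO2) = (1/2) × 0.5600 = 0.2800 mol
mass = 0.2800 × 44.01 = 12.32 g

12.3 g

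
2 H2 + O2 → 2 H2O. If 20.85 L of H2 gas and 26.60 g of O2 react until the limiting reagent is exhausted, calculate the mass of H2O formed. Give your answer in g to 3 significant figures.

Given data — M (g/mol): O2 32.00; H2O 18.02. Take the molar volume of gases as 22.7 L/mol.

16.6 g

n(H2) = 20.85 / 22.7 = 0.9185 mol
n(O2) = 26.60 / 32.00 = 0.8313 mol
n/ν for H2 = 0.9185/2 = 0.4593
n/ν for O2 = 0.8313/1 = 0.8313
Smallest n/ν is H2 → limiting reagent.
n(H2O) = (2/2) × 0.9185 = 0.9185 mol
mass = 0.9185 × 18.02 = 16.55 g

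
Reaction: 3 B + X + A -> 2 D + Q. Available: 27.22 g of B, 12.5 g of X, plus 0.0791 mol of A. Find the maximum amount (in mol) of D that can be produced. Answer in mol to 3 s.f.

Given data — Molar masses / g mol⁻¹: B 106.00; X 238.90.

n(B) = 27.22 / 106.00 = 0.2568 mol
n(X) = 12.50 / 238.90 = 0.05232 mol
n(A) = 0.07910 mol
n/ν → B: 0.08560, X: 0.05232, A: 0.07910; X is limiting.
n(D) = (2/1) × 0.05232 = 0.1046 mol

0.105 mol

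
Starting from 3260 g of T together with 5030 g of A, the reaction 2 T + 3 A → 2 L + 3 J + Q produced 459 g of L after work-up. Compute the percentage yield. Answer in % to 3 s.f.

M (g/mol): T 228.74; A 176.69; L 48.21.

66.8 %

n(T) = 3260 / 228.74 = 14.25 mol
n(A) = 5030 / 176.69 = 28.47 mol
n/ν → T: 7.125, A: 9.490; T is limiting.
theoretical n(L) = (2/2) × 14.25 = 14.25 mol → 687.0 g
% yield = 459 / 687.0 × 100 = 66.81 %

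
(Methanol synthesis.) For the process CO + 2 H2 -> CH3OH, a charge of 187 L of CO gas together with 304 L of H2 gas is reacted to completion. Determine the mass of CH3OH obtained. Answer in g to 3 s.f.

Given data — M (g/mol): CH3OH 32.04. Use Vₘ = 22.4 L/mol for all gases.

n(CO) = 187.0 / 22.4 = 8.348 mol
n(H2) = 304.0 / 22.4 = 13.57 mol
n/ν → CO: 8.348, H2: 6.785; H2 is limiting.
n(CH3OH) = (1/2) × 13.57 = 6.785 mol
mass = 6.785 × 32.04 = 217.4 g

217 g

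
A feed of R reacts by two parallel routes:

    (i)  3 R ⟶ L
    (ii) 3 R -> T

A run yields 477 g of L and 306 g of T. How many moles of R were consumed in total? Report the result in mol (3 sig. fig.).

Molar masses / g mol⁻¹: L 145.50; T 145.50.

n(L) = 477 / 145.50 = 3.278 mol
n(T) = 306 / 145.50 = 2.103 mol
n(R) via (i) = (3/1)×3.278 = 9.834 mol
n(R) via (ii) = (3/1)×2.103 = 6.309 mol
total n(R) = 9.834 + 6.309 = 16.14 mol

16.1 mol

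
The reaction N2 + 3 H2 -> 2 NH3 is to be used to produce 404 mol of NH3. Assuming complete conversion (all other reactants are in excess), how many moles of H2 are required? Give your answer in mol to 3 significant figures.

606 mol

n(NH3) = 404.0 mol
n(H2) = (3/2) × 404.0 = 606.0 mol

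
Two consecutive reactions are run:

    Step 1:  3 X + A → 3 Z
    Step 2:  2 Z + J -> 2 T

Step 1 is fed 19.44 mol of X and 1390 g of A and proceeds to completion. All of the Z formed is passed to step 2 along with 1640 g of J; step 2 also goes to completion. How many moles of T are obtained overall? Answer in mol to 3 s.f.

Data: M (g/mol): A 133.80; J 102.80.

19.4 mol

Step 1:
n(X) = 19.44 mol
n(A) = 1390 / 133.80 = 10.39 mol
n/ν → X: 6.480, A: 10.39; X is limiting.
n(Z) produced = (3/3) × 19.44 = 19.44 mol
Step 2:
n(Z) available = 19.44 mol
n(J) = 1640 / 102.80 = 15.95 mol
n/ν → Z: 9.720, J: 15.95; Z is limiting.
n(T) = (2/2) × 19.44 = 19.44 mol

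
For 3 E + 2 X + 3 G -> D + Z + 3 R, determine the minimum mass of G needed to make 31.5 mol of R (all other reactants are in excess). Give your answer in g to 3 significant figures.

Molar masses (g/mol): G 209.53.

n(R) = 31.50 mol
n(G) = (3/3) × 31.50 = 31.50 mol
mass = 31.50 × 209.53 = 6600 g

6600 g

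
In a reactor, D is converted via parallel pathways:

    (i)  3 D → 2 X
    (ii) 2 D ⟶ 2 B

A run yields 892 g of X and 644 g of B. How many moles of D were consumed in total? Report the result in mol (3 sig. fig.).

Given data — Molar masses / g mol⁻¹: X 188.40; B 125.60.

12.2 mol

n(X) = 892 / 188.40 = 4.735 mol
n(B) = 644 / 125.60 = 5.127 mol
n(D) via (i) = (3/2)×4.735 = 7.103 mol
n(D) via (ii) = (2/2)×5.127 = 5.127 mol
total n(D) = 7.103 + 5.127 = 12.23 mol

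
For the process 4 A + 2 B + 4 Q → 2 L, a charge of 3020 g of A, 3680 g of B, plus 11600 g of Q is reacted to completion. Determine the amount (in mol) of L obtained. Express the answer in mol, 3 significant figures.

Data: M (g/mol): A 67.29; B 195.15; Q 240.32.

n(A) = 3020 / 67.29 = 44.88 mol
n(B) = 3680 / 195.15 = 18.86 mol
n(Q) = 11600 / 240.32 = 48.27 mol
n/ν for A = 44.88/4 = 11.22
n/ν for B = 18.86/2 = 9.430
n/ν for Q = 48.27/4 = 12.07
Smallest n/ν is B → limiting reagent.
n(L) = (2/2) × 18.86 = 18.86 mol

18.9 mol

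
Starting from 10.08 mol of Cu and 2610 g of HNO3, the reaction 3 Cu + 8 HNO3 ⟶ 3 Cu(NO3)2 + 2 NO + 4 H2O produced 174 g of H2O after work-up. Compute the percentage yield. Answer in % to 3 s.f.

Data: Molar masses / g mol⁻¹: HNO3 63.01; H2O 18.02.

71.8 %

n(Cu) = 10.08 mol
n(HNO3) = 2610 / 63.01 = 41.42 mol
n/ν for Cu = 10.08/3 = 3.360
n/ν for HNO3 = 41.42/8 = 5.178
Smallest n/ν is Cu → limiting reagent.
theoretical n(H2O) = (4/3) × 10.08 = 13.44 mol → 242.2 g
% yield = 174 / 242.2 × 100 = 71.84 %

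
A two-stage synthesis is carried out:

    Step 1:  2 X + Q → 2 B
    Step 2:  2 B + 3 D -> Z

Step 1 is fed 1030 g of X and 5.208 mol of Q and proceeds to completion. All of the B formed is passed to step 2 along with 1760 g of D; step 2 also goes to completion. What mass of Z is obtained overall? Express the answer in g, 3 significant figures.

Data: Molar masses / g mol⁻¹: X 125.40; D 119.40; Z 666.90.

2740 g

Step 1:
n(X) = 1030 / 125.40 = 8.214 mol
n(Q) = 5.208 mol
n/ν for X = 8.214/2 = 4.107
n/ν for Q = 5.208/1 = 5.208
Smallest n/ν is X → limiting reagent.
n(B) produced = (2/2) × 8.214 = 8.214 mol
Step 2:
n(B) available = 8.214 mol
n(D) = 1760 / 119.40 = 14.74 mol
n/ν for B = 8.214/2 = 4.107
n/ν for D = 14.74/3 = 4.913
Smallest n/ν is B → limiting reagent.
n(Z) = (1/2) × 8.214 = 4.107 mol
mass = 4.107 × 666.90 = 2739 g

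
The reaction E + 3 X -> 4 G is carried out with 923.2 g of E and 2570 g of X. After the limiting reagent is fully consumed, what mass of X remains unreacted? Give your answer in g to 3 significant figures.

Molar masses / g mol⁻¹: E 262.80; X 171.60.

762 g

n(E) = 923.2 / 262.80 = 3.513 mol
n(X) = 2570 / 171.60 = 14.98 mol
n/ν for E = 3.513/1 = 3.513
n/ν for X = 14.98/3 = 4.993
Smallest n/ν is E → limiting reagent.
X consumed = (3/1) × 3.513 = 10.54 mol
X remaining = 14.98 − 10.54 = 4.440 mol
mass = 4.440 × 171.60 = 761.9 g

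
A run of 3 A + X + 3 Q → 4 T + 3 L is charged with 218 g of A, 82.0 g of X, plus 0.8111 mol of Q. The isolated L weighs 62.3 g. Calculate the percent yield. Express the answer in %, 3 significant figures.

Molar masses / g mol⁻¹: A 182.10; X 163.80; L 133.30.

n(A) = 218.0 / 182.10 = 1.197 mol
n(X) = 82.00 / 163.80 = 0.5006 mol
n(Q) = 0.8111 mol
n/ν for A = 1.197/3 = 0.3990
n/ν for X = 0.5006/1 = 0.5006
n/ν for Q = 0.8111/3 = 0.2704
Smallest n/ν is Q → limiting reagent.
theoretical n(L) = (3/3) × 0.8111 = 0.8111 mol → 108.1 g
% yield = 62.3 / 108.1 × 100 = 57.63 %

57.6 %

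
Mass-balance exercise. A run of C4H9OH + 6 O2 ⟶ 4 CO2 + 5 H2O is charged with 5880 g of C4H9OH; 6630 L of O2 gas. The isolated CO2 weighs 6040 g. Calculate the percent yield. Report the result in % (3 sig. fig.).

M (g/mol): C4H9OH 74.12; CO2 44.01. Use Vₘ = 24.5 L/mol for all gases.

n(C4H9OH) = 5880 / 74.12 = 79.33 mol
n(O2) = 6630 / 24.5 = 270.6 mol
n/ν → C4H9OH: 79.33, O2: 45.10; O2 is limiting.
theoretical n(CO2) = (4/6) × 270.6 = 180.4 mol → 7939 g
% yield = 6040 / 7939 × 100 = 76.08 %

76.1 %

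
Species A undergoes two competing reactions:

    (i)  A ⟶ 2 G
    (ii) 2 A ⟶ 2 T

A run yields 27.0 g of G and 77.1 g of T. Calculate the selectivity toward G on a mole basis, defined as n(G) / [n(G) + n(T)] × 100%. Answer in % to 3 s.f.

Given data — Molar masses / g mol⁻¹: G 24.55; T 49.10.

n(G) = 27.0 / 24.55 = 1.100 mol
n(T) = 77.1 / 49.10 = 1.570 mol
selectivity = 1.100/(1.100+1.570) × 100 = 41.20 %

41.2 %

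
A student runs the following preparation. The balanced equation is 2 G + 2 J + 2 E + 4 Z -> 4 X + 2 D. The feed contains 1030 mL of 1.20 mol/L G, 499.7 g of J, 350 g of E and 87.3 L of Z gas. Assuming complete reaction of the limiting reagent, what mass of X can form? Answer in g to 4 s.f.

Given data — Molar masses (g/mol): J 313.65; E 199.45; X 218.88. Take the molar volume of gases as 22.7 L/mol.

541.1 g

n(G) = 1.20 × 1030/1000 = 1.236 mol
n(J) = 499.7 / 313.65 = 1.593 mol
n(E) = 350.0 / 199.45 = 1.755 mol
n(Z) = 87.30 / 22.7 = 3.846 mol
n/ν → G: 0.6180, J: 0.7965, E: 0.8775, Z: 0.9615; G is limiting.
n(X) = (4/2) × 1.236 = 2.472 mol
mass = 2.472 × 218.88 = 541.1 g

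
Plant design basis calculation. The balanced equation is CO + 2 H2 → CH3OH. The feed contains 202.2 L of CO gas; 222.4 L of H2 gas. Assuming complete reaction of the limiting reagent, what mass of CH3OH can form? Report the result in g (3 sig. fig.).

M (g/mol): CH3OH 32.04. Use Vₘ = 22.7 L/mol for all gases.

157 g

n(CO) = 202.2 / 22.7 = 8.907 mol
n(H2) = 222.4 / 22.7 = 9.797 mol
n/ν → CO: 8.907, H2: 4.899; H2 is limiting.
n(CH3OH) = (1/2) × 9.797 = 4.899 mol
mass = 4.899 × 32.04 = 157.0 g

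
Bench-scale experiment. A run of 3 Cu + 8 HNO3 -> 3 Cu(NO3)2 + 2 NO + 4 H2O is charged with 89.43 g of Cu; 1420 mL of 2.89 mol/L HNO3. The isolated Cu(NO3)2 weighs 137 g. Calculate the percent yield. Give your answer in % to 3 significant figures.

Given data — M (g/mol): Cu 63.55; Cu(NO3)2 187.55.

51.9 %

n(Cu) = 89.43 / 63.55 = 1.407 mol
n(HNO3) = 2.89 × 1420/1000 = 4.104 mol
n/ν → Cu: 0.4690, HNO3: 0.5130; Cu is limiting.
theoretical n(Cu(NO3)2) = (3/3) × 1.407 = 1.407 mol → 263.9 g
% yield = 137 / 263.9 × 100 = 51.91 %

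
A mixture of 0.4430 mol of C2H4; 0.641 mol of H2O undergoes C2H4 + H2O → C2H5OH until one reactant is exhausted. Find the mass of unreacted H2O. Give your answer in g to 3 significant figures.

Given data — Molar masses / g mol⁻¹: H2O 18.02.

n(C2H4) = 0.4430 mol
n(H2O) = 0.6410 mol
n/ν for C2H4 = 0.4430/1 = 0.4430
n/ν for H2O = 0.6410/1 = 0.6410
Smallest n/ν is C2H4 → limiting reagent.
H2O consumed = (1/1) × 0.4430 = 0.4430 mol
H2O remaining = 0.6410 − 0.4430 = 0.1980 mol
mass = 0.1980 × 18.02 = 3.568 g

3.57 g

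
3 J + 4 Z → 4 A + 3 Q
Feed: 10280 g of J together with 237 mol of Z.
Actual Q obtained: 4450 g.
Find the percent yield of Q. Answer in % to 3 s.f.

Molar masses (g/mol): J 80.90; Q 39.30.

n(J) = 10280 / 80.90 = 127.1 mol
n(Z) = 237.0 mol
n/ν → J: 42.37, Z: 59.25; J is limiting.
theoretical n(Q) = (3/3) × 127.1 = 127.1 mol → 4995 g
% yield = 4450 / 4995 × 100 = 89.09 %

89.1 %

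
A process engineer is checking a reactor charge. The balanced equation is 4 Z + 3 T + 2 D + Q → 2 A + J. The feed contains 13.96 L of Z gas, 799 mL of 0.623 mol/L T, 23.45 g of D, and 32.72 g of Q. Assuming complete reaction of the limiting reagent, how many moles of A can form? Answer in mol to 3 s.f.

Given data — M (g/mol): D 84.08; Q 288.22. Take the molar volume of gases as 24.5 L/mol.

0.227 mol

n(Z) = 13.96 / 24.5 = 0.5698 mol
n(T) = 0.623 × 799.0/1000 = 0.4978 mol
n(D) = 23.45 / 84.08 = 0.2789 mol
n(Q) = 32.72 / 288.22 = 0.1135 mol
n/ν for Z = 0.5698/4 = 0.1425
n/ν for T = 0.4978/3 = 0.1659
n/ν for D = 0.2789/2 = 0.1395
n/ν for Q = 0.1135/1 = 0.1135
Smallest n/ν is Q → limiting reagent.
n(A) = (2/1) × 0.1135 = 0.2270 mol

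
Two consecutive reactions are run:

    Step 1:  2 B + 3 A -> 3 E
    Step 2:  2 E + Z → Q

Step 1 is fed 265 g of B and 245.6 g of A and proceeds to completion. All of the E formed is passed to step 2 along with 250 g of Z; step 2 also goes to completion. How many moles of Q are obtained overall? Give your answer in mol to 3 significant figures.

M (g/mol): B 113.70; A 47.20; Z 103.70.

Step 1:
n(B) = 265.0 / 113.70 = 2.331 mol
n(A) = 245.6 / 47.20 = 5.203 mol
n/ν for B = 2.331/2 = 1.166
n/ν for A = 5.203/3 = 1.734
Smallest n/ν is B → limiting reagent.
n(E) produced = (3/2) × 2.331 = 3.497 mol
Step 2:
n(E) available = 3.497 mol
n(Z) = 250.0 / 103.70 = 2.411 mol
n/ν for E = 3.497/2 = 1.749
n/ν for Z = 2.411/1 = 2.411
Smallest n/ν is E → limiting reagent.
n(Q) = (1/2) × 3.497 = 1.749 mol

1.75 mol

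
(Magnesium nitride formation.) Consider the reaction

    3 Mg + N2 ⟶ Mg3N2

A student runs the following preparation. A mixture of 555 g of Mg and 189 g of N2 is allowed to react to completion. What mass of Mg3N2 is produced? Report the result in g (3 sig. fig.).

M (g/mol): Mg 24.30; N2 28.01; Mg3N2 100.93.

681 g

n(Mg) = 555.0 / 24.30 = 22.84 mol
n(N2) = 189.0 / 28.01 = 6.748 mol
n/ν for Mg = 22.84/3 = 7.613
n/ν for N2 = 6.748/1 = 6.748
Smallest n/ν is N2 → limiting reagent.
n(Mg3N2) = (1/1) × 6.748 = 6.748 mol
mass = 6.748 × 100.93 = 681.1 g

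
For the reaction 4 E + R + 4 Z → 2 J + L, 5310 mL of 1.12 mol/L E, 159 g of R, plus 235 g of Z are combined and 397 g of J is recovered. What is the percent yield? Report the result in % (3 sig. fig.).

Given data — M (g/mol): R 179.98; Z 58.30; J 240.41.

n(E) = 1.12 × 5310/1000 = 5.947 mol
n(R) = 159.0 / 179.98 = 0.8834 mol
n(Z) = 235.0 / 58.30 = 4.031 mol
n/ν for E = 5.947/4 = 1.487
n/ν for R = 0.8834/1 = 0.8834
n/ν for Z = 4.031/4 = 1.008
Smallest n/ν is R → limiting reagent.
theoretical n(J) = (2/1) × 0.8834 = 1.767 mol → 424.8 g
% yield = 397 / 424.8 × 100 = 93.46 %

93.5 %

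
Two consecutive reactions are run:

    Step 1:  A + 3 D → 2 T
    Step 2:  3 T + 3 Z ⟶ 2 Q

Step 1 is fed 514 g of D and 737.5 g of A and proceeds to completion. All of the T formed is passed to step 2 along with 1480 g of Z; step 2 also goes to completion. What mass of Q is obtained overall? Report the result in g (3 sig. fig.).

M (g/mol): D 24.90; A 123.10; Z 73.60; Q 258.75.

2070 g

Step 1:
n(D) = 514.0 / 24.90 = 20.64 mol
n(A) = 737.5 / 123.10 = 5.991 mol
n/ν for D = 20.64/3 = 6.880
n/ν for A = 5.991/1 = 5.991
Smallest n/ν is A → limiting reagent.
n(T) produced = (2/1) × 5.991 = 11.98 mol
Step 2:
n(T) available = 11.98 mol
n(Z) = 1480 / 73.60 = 20.11 mol
n/ν for T = 11.98/3 = 3.993
n/ν for Z = 20.11/3 = 6.703
Smallest n/ν is T → limiting reagent.
n(Q) = (2/3) × 11.98 = 7.987 mol
mass = 7.987 × 258.75 = 2067 g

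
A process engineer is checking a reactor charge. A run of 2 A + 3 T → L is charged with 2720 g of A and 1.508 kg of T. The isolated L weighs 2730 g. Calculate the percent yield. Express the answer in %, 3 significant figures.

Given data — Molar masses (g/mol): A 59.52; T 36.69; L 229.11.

87.0 %

n(A) = 2720 / 59.52 = 45.70 mol
n(T) = 1.508×1000 / 36.69 = 41.10 mol
n/ν for A = 45.70/2 = 22.85
n/ν for T = 41.10/3 = 13.70
Smallest n/ν is T → limiting reagent.
theoretical n(L) = (1/3) × 41.10 = 13.70 mol → 3139 g
% yield = 2730 / 3139 × 100 = 86.97 %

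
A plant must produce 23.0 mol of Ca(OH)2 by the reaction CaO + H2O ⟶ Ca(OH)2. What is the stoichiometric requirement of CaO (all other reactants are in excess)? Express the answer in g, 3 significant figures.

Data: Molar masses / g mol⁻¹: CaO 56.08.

n(Ca(OH)2) = 23.00 mol
n(CaO) = (1/1) × 23.00 = 23.00 mol
mass = 23.00 × 56.08 = 1290 g

1290 g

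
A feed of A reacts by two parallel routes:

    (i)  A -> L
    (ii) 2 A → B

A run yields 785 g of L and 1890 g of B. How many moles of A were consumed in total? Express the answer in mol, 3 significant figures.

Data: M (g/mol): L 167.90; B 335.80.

15.9 mol

n(L) = 785 / 167.90 = 4.675 mol
n(B) = 1890 / 335.80 = 5.628 mol
n(A) via (i) = (1/1)×4.675 = 4.675 mol
n(A) via (ii) = (2/1)×5.628 = 11.26 mol
total n(A) = 4.675 + 11.26 = 15.94 mol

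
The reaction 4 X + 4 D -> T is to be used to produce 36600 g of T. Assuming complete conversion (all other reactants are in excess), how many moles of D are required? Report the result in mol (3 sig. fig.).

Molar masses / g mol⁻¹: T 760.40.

n(T) = 36600 / 760.40 = 48.13 mol
n(D) = (4/1) × 48.13 = 192.5 mol

193 mol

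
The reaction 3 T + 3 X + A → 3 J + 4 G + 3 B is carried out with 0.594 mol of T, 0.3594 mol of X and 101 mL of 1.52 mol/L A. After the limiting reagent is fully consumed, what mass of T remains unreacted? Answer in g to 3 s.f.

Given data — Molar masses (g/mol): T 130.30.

30.6 g

n(T) = 0.5940 mol
n(X) = 0.3594 mol
n(A) = 1.52 × 101.0/1000 = 0.1535 mol
n/ν for T = 0.5940/3 = 0.1980
n/ν for X = 0.3594/3 = 0.1198
n/ν for A = 0.1535/1 = 0.1535
Smallest n/ν is X → limiting reagent.
T consumed = (3/3) × 0.3594 = 0.3594 mol
T remaining = 0.5940 − 0.3594 = 0.2346 mol
mass = 0.2346 × 130.30 = 30.57 g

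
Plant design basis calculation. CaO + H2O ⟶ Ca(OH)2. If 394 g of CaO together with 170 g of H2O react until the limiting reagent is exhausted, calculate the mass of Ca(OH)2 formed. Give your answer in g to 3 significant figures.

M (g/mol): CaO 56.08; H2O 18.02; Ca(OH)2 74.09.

521 g

n(CaO) = 394.0 / 56.08 = 7.026 mol
n(H2O) = 170.0 / 18.02 = 9.434 mol
n/ν for CaO = 7.026/1 = 7.026
n/ν for H2O = 9.434/1 = 9.434
Smallest n/ν is CaO → limiting reagent.
n(Ca(OH)2) = (1/1) × 7.026 = 7.026 mol
mass = 7.026 × 74.09 = 520.6 g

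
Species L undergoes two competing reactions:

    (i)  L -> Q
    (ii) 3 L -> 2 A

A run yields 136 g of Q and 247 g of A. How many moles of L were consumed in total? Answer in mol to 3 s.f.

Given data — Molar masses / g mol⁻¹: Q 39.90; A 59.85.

n(Q) = 136 / 39.90 = 3.409 mol
n(A) = 247 / 59.85 = 4.127 mol
n(L) via (i) = (1/1)×3.409 = 3.409 mol
n(L) via (ii) = (3/2)×4.127 = 6.191 mol
total n(L) = 3.409 + 6.191 = 9.600 mol

9.60 mol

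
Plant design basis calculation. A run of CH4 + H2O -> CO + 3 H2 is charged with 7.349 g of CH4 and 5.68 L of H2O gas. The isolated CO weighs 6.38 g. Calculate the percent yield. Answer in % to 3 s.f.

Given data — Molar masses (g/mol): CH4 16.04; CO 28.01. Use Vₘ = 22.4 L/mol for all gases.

89.8 %

n(CH4) = 7.349 / 16.04 = 0.4582 mol
n(H2O) = 5.680 / 22.4 = 0.2536 mol
n/ν for CH4 = 0.4582/1 = 0.4582
n/ν for H2O = 0.2536/1 = 0.2536
Smallest n/ν is H2O → limiting reagent.
theoretical n(CO) = (1/1) × 0.2536 = 0.2536 mol → 7.103 g
% yield = 6.38 / 7.103 × 100 = 89.82 %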